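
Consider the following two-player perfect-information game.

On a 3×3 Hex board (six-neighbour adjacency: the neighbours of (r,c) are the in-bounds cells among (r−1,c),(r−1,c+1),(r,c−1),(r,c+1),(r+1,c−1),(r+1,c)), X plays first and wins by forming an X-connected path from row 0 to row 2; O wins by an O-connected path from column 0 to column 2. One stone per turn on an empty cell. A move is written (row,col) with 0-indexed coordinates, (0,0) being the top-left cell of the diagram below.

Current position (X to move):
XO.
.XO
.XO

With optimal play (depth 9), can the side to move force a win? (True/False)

ply 1, X at XO./.XO/.XO | (0,2)=+1→XOX/.XO/.XO*; (1,0)=+1→XO./XXO/.XO; (2,0)=+1→XO./.XO/XXO
ply 2: XOX/.XO/.XO is terminal -1 (O); from XO./.XO/.XO depth 9

X winning at [XO./.XO/.XO]: True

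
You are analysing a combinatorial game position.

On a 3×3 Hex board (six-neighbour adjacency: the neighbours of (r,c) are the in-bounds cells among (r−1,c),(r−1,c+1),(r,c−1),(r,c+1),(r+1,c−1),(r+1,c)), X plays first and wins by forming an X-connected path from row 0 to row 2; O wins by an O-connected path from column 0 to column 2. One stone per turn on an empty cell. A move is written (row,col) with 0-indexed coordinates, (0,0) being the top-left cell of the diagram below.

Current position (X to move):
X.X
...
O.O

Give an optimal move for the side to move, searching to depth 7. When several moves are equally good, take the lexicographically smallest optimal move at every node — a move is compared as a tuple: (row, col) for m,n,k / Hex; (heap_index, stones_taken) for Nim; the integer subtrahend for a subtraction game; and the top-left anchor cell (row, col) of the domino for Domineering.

[X.X/.../O.O] X move#1: (0,1):-1/XXX/.../O.O, (1,0):-1/X.X/X../O.O, (1,1):-1/X.X/.X./O.O, (1,2):-1/X.X/..X/O.O, (2,1):+1/X.X/.../OXO*
[X.X/.../OXO] O move#2: (0,1):-1/XOX/.../OXO*, (1,0):-1/X.X/O../OXO, (1,1):-1/X.X/.O./OXO, (1,2):-1/X.X/..O/OXO
[XOX/.../OXO] X move#3: (1,0):+1/XOX/X../OXO*, (1,1):+1/XOX/.X./OXO, (1,2):+1/XOX/..X/OXO
[XOX/X../OXO] O move#4: (1,1):-1/XOX/XO./OXO*, (1,2):-1/XOX/X.O/OXO
[XOX/XO./OXO] X move#5: (1,2):+1/XOX/XOX/OXO*
[XOX/XOX/OXO] end (terminal -1, O#6); searched X.X/.../O.O to 7

X's best at [X.X/.../O.O]: (2,1)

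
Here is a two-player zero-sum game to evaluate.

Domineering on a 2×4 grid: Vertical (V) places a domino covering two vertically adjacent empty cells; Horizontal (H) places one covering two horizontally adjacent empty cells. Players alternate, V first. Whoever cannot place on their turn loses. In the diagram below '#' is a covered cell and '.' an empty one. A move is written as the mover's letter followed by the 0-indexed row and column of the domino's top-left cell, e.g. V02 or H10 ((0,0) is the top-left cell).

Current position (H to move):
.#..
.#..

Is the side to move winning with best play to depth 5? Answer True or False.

H winning at [.#../.#..]: True

[.#../.#..] H move#1: H02:+1/.###/.#..*, H12:+1/.#../.###
[.###/.#..] V move#2: V00:-1/####/##..*
[####/##..] H move#3: H12:+1/####/####*
[####/####] end (terminal -1, V#4); searched .#../.#.. to 5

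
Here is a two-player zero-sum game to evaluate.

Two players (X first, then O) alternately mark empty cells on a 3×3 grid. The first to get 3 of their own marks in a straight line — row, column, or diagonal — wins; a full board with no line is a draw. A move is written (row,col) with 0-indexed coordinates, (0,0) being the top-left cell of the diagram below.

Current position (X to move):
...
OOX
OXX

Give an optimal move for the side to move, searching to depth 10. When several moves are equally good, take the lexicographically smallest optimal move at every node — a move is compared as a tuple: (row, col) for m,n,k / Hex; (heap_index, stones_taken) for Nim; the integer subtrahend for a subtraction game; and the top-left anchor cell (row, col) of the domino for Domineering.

X's best at [.../OOX/OXX]: (0,2)

ply 1, X at .../OOX/OXX | (0,0)=-1→X../OOX/OXX; (0,1)=-1→.X./OOX/OXX; (0,2)=+1→..X/OOX/OXX*
ply 2: ..X/OOX/OXX is terminal -1 (O); from .../OOX/OXX depth 10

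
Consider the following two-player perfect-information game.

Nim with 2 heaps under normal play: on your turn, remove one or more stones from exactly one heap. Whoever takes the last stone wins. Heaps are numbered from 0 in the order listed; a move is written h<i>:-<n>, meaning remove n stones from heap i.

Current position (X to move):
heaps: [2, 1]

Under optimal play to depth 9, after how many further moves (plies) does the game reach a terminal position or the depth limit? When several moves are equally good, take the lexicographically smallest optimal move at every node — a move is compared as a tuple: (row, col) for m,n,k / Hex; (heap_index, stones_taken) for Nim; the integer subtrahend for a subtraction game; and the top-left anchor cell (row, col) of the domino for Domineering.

ply 1, X at (2,1) | h0:-1=+1→(1,1)*; h0:-2=-1→(0,1); h1:-1=-1→(2,0)
ply 2, O at (1,1) | h0:-1=-1→(0,1)*; h1:-1=-1→(1,0)
ply 3, X at (0,1) | h1:-1=+1→(0,0)*
ply 4: (0,0) is terminal -1 (O); from (2,1) depth 9

PV length from [(2,1)]: 3 plies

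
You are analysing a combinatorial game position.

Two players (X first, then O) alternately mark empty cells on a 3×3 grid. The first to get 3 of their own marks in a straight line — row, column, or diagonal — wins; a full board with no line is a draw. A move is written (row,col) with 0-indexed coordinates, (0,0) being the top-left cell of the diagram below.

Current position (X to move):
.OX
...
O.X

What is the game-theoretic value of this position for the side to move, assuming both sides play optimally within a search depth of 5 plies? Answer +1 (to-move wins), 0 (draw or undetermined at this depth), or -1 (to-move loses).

value(.OX/.../O.X, X) = +1

ply 1, X at .OX/.../O.X | (0,0)=+1→XOX/.../O.X*; (1,0)=+0→.OX/X../O.X; (1,1)=+1→.OX/.X./O.X; (1,2)=+1→.OX/..X/O.X; (2,1)=+0→.OX/.../OXX
ply 2, O at XOX/.../O.X | (1,0)=-1→XOX/O../O.X*; (1,1)=-1→XOX/.O./O.X; (1,2)=-1→XOX/..O/O.X; (2,1)=-1→XOX/.../OOX
ply 3, X at XOX/O../O.X | (1,1)=+1→XOX/OX./O.X*; (1,2)=+1→XOX/O.X/O.X; (2,1)=+1→XOX/O../OXX
ply 4: XOX/OX./O.X is terminal -1 (O); from .OX/.../O.X depth 5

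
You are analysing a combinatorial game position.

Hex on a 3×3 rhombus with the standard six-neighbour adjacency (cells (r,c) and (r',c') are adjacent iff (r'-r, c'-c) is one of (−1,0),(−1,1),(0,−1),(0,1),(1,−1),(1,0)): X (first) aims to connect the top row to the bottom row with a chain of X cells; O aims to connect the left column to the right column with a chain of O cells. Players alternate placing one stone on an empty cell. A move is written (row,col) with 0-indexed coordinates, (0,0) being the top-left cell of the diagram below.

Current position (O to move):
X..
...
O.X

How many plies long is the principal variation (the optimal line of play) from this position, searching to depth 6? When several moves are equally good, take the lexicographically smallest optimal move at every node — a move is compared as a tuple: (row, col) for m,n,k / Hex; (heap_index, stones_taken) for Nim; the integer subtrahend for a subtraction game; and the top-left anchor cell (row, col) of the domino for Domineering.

p1 O@[X../.../O.X]: (0,1)[XO./.../O.X]-1 (0,2)[X.O/.../O.X]-1 (1,0)[X../O../O.X]-1 (1,1)[X../.O./O.X]+1* (1,2)[X../..O/O.X]+1 (2,1)[X../.../OOX]-1
p2 X@[X../.O./O.X]: (0,1)[XX./.O./O.X]-1* (0,2)[X.X/.O./O.X]-1 (1,0)[X../XO./O.X]-1 (1,2)[X../.OX/O.X]-1 (2,1)[X../.O./OXX]-1
p3 O@[XX./.O./O.X]: (0,2)[XXO/.O./O.X]+1* (1,0)[XX./OO./O.X]+1 (1,2)[XX./.OO/O.X]+1 (2,1)[XX./.O./OOX]+1
p4 X@[XXO/.O./O.X] terminal -1; root [X../.../O.X] d6

PV length from [X../.../O.X]: 3 plies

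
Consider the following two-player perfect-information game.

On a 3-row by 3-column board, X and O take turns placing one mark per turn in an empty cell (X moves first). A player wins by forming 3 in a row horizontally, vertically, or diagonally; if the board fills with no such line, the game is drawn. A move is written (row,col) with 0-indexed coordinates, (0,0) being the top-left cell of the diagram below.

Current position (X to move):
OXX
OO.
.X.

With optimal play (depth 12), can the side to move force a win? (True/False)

X winning at [OXX/OO./.X.]: False

[OXX/OO./.X.] X move#1: (1,2):-1/OXX/OOX/.X.*, (2,0):-1/OXX/OO./XX., (2,2):-1/OXX/OO./.XX
[OXX/OOX/.X.] O move#2: (2,0):+1/OXX/OOX/OX.*, (2,2):+1/OXX/OOX/.XO
[OXX/OOX/OX.] end (terminal -1, X#3); searched OXX/OO./.X. to 12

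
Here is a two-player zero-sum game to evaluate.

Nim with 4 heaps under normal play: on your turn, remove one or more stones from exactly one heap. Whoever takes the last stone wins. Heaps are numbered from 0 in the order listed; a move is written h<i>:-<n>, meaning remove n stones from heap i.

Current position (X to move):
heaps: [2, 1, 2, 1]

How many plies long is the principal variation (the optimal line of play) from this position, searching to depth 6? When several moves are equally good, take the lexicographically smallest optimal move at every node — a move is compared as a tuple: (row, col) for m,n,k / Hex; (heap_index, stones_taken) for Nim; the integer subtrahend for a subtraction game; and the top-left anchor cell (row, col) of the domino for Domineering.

PV length from [(2,1,2,1)]: 6 plies

[(2,1,2,1)] X move#1: h0:-1:-1/(1,1,2,1)*, h0:-2:-1/(0,1,2,1), h1:-1:-1/(2,0,2,1), h2:-1:-1/(2,1,1,1), h2:-2:-1/(2,1,0,1), h3:-1:-1/(2,1,2,0)
[(1,1,2,1)] O move#2: h0:-1:-1/(0,1,2,1), h1:-1:-1/(1,0,2,1), h2:-1:+1/(1,1,1,1)*, h2:-2:-1/(1,1,0,1), h3:-1:-1/(1,1,2,0)
[(1,1,1,1)] X move#3: h0:-1:-1/(0,1,1,1)*, h1:-1:-1/(1,0,1,1), h2:-1:-1/(1,1,0,1), h3:-1:-1/(1,1,1,0)
[(0,1,1,1)] O move#4: h1:-1:+1/(0,0,1,1)*, h2:-1:+1/(0,1,0,1), h3:-1:+1/(0,1,1,0)
[(0,0,1,1)] X move#5: h2:-1:-1/(0,0,0,1)*, h3:-1:-1/(0,0,1,0)
[(0,0,0,1)] O move#6: h3:-1:+1/(0,0,0,0)*
[(0,0,0,0)] end (terminal -1, X#7); searched (2,1,2,1) to 6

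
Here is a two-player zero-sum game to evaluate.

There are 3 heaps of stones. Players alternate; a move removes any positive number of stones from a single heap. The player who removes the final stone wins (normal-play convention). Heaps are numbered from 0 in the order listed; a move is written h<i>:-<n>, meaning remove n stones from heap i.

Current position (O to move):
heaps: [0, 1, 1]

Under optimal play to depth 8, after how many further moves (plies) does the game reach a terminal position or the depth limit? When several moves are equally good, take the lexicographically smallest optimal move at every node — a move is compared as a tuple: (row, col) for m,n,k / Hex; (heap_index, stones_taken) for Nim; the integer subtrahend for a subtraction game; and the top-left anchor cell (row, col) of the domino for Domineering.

ply 1, O at (0,1,1) | h1:-1=-1→(0,0,1)*; h2:-1=-1→(0,1,0)
ply 2, X at (0,0,1) | h2:-1=+1→(0,0,0)*
ply 3: (0,0,0) is terminal -1 (O); from (0,1,1) depth 8

PV length from [(0,1,1)]: 2 plies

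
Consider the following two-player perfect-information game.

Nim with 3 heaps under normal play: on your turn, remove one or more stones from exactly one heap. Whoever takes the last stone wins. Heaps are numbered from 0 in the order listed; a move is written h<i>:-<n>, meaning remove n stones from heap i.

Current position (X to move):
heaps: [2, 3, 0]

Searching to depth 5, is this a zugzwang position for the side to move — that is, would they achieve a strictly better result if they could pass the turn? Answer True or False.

[(2,3,0)] X move#1: h0:-1:-1/(1,3,0), h0:-2:-1/(0,3,0), h1:-1:+1/(2,2,0)*, h1:-2:-1/(2,1,0), h1:-3:-1/(2,0,0)
[(2,2,0)] O move#2: h0:-1:-1/(1,2,0)*, h0:-2:-1/(0,2,0), h1:-1:-1/(2,1,0), h1:-2:-1/(2,0,0)
[(1,2,0)] X move#3: h0:-1:-1/(0,2,0), h1:-1:+1/(1,1,0)*, h1:-2:-1/(1,0,0)
[(1,1,0)] O move#4: h0:-1:-1/(0,1,0)*, h1:-1:-1/(1,0,0)
[(0,1,0)] X move#5: h1:-1:+1/(0,0,0)*
[(0,0,0)] end (terminal -1, O#6); searched (2,3,0) to 5
pass branch (O moves first from the same position):
  | [(2,3,0)] O move#1: h0:-1:-1/(1,3,0), h0:-2:-1/(0,3,0), h1:-1:+1/(2,2,0)*, h1:-2:-1/(2,1,0), h1:-3:-1/(2,0,0)
  | [(2,2,0)] X move#2: h0:-1:-1/(1,2,0)*, h0:-2:-1/(0,2,0), h1:-1:-1/(2,1,0), h1:-2:-1/(2,0,0)
  | [(1,2,0)] O move#3: h0:-1:-1/(0,2,0), h1:-1:+1/(1,1,0)*, h1:-2:-1/(1,0,0)
  | [(1,1,0)] X move#4: h0:-1:-1/(0,1,0)*, h1:-1:-1/(1,0,0)
  | [(0,1,0)] O move#5: h1:-1:+1/(0,0,0)*
  | [(0,0,0)] end (terminal -1, X#6); searched (2,3,0) to 5
X moving scores +1; X passing scores -1

zugzwang((2,3,0), X) = False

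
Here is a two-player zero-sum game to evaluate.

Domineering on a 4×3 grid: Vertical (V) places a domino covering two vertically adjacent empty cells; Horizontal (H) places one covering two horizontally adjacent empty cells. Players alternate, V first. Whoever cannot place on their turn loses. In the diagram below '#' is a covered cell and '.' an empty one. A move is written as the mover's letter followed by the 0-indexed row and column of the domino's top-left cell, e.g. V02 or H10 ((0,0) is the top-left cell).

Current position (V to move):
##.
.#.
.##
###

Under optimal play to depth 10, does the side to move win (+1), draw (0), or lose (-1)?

[##./.#./.##/###] V move#1: V02:+1/###/.##/.##/###*, V10:+1/##./##./###/###
[###/.##/.##/###] end (terminal -1, H#2); searched ##./.#./.##/### to 10

value(##./.#./.##/###, V) = +1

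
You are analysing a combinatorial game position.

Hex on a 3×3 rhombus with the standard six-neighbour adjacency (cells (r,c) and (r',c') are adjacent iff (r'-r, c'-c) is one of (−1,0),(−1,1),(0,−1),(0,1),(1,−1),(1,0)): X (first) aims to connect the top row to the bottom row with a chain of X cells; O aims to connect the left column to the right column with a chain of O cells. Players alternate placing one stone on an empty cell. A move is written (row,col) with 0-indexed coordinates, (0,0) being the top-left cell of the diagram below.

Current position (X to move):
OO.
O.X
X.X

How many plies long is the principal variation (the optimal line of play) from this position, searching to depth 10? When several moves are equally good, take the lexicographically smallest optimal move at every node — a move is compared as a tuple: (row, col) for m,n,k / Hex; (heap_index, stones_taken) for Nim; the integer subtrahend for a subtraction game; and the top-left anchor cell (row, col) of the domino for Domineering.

PV length from [OO./O.X/X.X]: 1 ply

ply 1, X at OO./O.X/X.X | (0,2)=+1→OOX/O.X/X.X*; (1,1)=-1→OO./OXX/X.X; (2,1)=-1→OO./O.X/XXX
ply 2: OOX/O.X/X.X is terminal -1 (O); from OO./O.X/X.X depth 10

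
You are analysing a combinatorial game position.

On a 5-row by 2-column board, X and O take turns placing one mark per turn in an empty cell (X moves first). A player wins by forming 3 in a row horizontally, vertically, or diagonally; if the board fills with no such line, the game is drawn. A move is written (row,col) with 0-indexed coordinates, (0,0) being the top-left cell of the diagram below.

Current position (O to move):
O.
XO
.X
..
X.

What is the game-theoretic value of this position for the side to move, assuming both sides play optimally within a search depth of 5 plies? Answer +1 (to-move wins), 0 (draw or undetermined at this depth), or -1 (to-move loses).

p1 O@[O./XO/.X/../X.]: (0,1)[OO/XO/.X/../X.]+0* (2,0)[O./XO/OX/../X.]+0 (3,0)[O./XO/.X/O./X.]+0 (3,1)[O./XO/.X/.O/X.]+0 (4,1)[O./XO/.X/../XO]+0
p2 X@[OO/XO/.X/../X.]: (2,0)[OO/XO/XX/../X.]+0* (3,0)[OO/XO/.X/X./X.]+0 (3,1)[OO/XO/.X/.X/X.]+0 (4,1)[OO/XO/.X/../XX]+0
p3 O@[OO/XO/XX/../X.]: (3,0)[OO/XO/XX/O./X.]+0* (3,1)[OO/XO/XX/.O/X.]-1 (4,1)[OO/XO/XX/../XO]-1
p4 X@[OO/XO/XX/O./X.]: (3,1)[OO/XO/XX/OX/X.]+0* (4,1)[OO/XO/XX/O./XX]+0
p5 O@[OO/XO/XX/OX/X.]: (4,1)[OO/XO/XX/OX/XO]+0*
p6 X@[OO/XO/XX/OX/XO] terminal +0; root [O./XO/.X/../X.] d5

value(O./XO/.X/../X., O) = 0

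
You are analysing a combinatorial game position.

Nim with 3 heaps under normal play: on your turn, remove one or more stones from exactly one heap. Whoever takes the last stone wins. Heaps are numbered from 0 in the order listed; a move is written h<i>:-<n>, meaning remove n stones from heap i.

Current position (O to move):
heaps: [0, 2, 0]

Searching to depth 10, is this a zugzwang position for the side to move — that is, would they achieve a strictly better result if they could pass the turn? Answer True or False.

zugzwang((0,2,0), O) = False

[(0,2,0)] O move#1: h1:-1:-1/(0,1,0), h1:-2:+1/(0,0,0)*
[(0,0,0)] end (terminal -1, X#2); searched (0,2,0) to 10
if O skipped the turn, X would face:
~ [(0,2,0)] X move#1: h1:-1:-1/(0,1,0), h1:-2:+1/(0,0,0)*
~ [(0,0,0)] end (terminal -1, O#2); searched (0,2,0) to 10
compare (O): move=+1 vs pass=-1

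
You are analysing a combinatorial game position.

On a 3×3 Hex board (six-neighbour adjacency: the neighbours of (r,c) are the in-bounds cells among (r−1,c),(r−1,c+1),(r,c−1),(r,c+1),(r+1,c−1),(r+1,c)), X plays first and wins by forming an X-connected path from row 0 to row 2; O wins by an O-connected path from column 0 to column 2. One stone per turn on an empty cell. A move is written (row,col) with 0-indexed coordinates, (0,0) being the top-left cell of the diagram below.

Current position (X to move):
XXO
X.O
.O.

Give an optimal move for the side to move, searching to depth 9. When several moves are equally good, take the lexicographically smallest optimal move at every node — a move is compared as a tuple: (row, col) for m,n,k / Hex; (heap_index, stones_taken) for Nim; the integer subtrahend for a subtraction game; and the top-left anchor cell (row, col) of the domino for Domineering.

X's best at [XXO/X.O/.O.]: (2,0)

ply 1, X at XXO/X.O/.O. | (1,1)=-1→XXO/XXO/.O.; (2,0)=+1→XXO/X.O/XO.*; (2,2)=-1→XXO/X.O/.OX
ply 2: XXO/X.O/XO. is terminal -1 (O); from XXO/X.O/.O. depth 9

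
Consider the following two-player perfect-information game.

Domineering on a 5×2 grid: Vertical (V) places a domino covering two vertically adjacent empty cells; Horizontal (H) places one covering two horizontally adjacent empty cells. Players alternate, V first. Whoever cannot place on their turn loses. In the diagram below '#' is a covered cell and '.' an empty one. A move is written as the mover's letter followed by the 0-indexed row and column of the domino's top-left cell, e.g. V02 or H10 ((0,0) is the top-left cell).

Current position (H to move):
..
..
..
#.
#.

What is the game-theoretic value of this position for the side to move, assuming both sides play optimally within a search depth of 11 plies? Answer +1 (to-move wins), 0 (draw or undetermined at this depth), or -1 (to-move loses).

p1 H@[../../../#./#.]: H00[##/../../#./#.]-1 H10[../##/../#./#.]+1* H20[../../##/#./#.]-1
p2 V@[../##/../#./#.]: V21[../##/.#/##/#.]-1* V31[../##/../##/##]-1
p3 H@[../##/.#/##/#.]: H00[##/##/.#/##/#.]+1*
p4 V@[##/##/.#/##/#.] terminal -1; root [../../../#./#.] d11

value(../../../#./#., H) = +1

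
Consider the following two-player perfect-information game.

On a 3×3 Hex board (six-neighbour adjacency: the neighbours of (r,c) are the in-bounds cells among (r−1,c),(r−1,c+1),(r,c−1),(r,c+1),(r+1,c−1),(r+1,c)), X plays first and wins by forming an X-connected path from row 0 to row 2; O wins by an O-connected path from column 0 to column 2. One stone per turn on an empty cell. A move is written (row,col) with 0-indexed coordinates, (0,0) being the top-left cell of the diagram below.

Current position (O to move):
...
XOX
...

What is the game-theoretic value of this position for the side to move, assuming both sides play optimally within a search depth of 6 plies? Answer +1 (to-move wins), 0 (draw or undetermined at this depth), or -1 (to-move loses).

value(.../XOX/..., O) = -1

[.../XOX/...] O move#1: (0,0):-1/O../XOX/...*, (0,1):-1/.O./XOX/..., (0,2):-1/..O/XOX/..., (2,0):-1/.../XOX/O.., (2,1):-1/.../XOX/.O., (2,2):-1/.../XOX/..O
[O../XOX/...] X move#2: (0,1):+1/OX./XOX/...*, (0,2):+1/O.X/XOX/..., (2,0):+1/O../XOX/X.., (2,1):-1/O../XOX/.X., (2,2):-1/O../XOX/..X
[OX./XOX/...] O move#3: (0,2):-1/OXO/XOX/...*, (2,0):-1/OX./XOX/O.., (2,1):-1/OX./XOX/.O., (2,2):-1/OX./XOX/..O
[OXO/XOX/...] X move#4: (2,0):+1/OXO/XOX/X..*, (2,1):-1/OXO/XOX/.X., (2,2):-1/OXO/XOX/..X
[OXO/XOX/X..] end (terminal -1, O#5); searched .../XOX/... to 6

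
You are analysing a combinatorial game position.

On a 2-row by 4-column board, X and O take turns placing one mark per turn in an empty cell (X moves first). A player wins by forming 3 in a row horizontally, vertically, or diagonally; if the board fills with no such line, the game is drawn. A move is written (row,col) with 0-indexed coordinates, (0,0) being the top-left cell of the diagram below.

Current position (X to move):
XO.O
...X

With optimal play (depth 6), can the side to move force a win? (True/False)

ply 1, X at XO.O/...X | (0,2)=+0→XOXO/...X*; (1,0)=-1→XO.O/X..X; (1,1)=-1→XO.O/.X.X; (1,2)=-1→XO.O/..XX
ply 2, O at XOXO/...X | (1,0)=+0→XOXO/O..X*; (1,1)=+0→XOXO/.O.X; (1,2)=+0→XOXO/..OX
ply 3, X at XOXO/O..X | (1,1)=+0→XOXO/OX.X*; (1,2)=+0→XOXO/O.XX
ply 4, O at XOXO/OX.X | (1,2)=+0→XOXO/OXOX*
ply 5: XOXO/OXOX is terminal +0 (X); from XO.O/...X depth 6

X winning at [XO.O/...X]: False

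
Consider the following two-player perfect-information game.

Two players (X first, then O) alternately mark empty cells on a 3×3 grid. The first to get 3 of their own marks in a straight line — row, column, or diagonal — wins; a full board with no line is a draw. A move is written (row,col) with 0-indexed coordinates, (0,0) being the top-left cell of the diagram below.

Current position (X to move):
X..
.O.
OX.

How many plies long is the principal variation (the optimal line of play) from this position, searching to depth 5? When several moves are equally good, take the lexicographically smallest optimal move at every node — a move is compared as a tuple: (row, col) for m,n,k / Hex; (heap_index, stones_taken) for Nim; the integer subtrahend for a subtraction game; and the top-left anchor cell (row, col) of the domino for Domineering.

p1 X@[X../.O./OX.]: (0,1)[XX./.O./OX.]-1 (0,2)[X.X/.O./OX.]+0* (1,0)[X../XO./OX.]-1 (1,2)[X../.OX/OX.]-1 (2,2)[X../.O./OXX]-1
p2 O@[X.X/.O./OX.]: (0,1)[XOX/.O./OX.]+0* (1,0)[X.X/OO./OX.]-1 (1,2)[X.X/.OO/OX.]-1 (2,2)[X.X/.O./OXO]-1
p3 X@[XOX/.O./OX.]: (1,0)[XOX/XO./OX.]+0* (1,2)[XOX/.OX/OX.]+0 (2,2)[XOX/.O./OXX]+0
p4 O@[XOX/XO./OX.]: (1,2)[XOX/XOO/OX.]+0* (2,2)[XOX/XO./OXO]+0
p5 X@[XOX/XOO/OX.]: (2,2)[XOX/XOO/OXX]+0*
p6 O@[XOX/XOO/OXX] terminal +0; root [X../.O./OX.] d5

PV length from [X../.O./OX.]: 5 plies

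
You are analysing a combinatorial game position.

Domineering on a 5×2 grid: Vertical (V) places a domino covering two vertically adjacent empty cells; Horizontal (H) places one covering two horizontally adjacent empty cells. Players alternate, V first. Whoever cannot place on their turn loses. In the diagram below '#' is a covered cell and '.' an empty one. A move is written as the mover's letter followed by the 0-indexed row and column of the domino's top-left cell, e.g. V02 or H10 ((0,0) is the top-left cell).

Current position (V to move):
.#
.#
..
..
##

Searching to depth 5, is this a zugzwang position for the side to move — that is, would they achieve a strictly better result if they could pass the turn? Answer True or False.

ply 1, V at .#/.#/../../## | V00=-1→##/##/../../##; V10=-1→.#/##/#./../##; V20=+1→.#/.#/#./#./##*; V21=+1→.#/.#/.#/.#/##
ply 2: .#/.#/#./#./## is terminal -1 (H); from .#/.#/../../## depth 5
if V skipped the turn, H would face:
~ ply 1, H at .#/.#/../../## | H20=+1→.#/.#/##/../##*; H30=-1→.#/.#/../##/##
~ ply 2, V at .#/.#/##/../## | V00=-1→##/##/##/../##*
~ ply 3, H at ##/##/##/../## | H30=+1→##/##/##/##/##*
~ ply 4: ##/##/##/##/## is terminal -1 (V); from .#/.#/../../## depth 5
compare (V): move=+1 vs pass=-1

zugzwang(.#/.#/../../##, V) = False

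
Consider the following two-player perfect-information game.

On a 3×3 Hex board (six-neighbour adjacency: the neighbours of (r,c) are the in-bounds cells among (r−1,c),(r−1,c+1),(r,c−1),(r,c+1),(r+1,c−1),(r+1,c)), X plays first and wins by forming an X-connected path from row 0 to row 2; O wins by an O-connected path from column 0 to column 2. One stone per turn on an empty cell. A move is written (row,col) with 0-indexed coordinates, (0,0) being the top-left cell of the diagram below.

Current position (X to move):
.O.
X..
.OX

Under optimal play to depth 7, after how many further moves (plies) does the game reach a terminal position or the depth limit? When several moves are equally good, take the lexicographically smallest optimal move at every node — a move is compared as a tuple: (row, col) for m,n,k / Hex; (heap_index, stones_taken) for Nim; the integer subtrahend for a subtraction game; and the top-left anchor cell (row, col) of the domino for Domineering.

p1 X@[.O./X../.OX]: (0,0)[XO./X../.OX]+1* (0,2)[.OX/X../.OX]+1 (1,1)[.O./XX./.OX]+1 (1,2)[.O./X.X/.OX]+1 (2,0)[.O./X../XOX]+1
p2 O@[XO./X../.OX]: (0,2)[XOO/X../.OX]-1* (1,1)[XO./XO./.OX]-1 (1,2)[XO./X.O/.OX]-1 (2,0)[XO./X../OOX]-1
p3 X@[XOO/X../.OX]: (1,1)[XOO/XX./.OX]+1* (1,2)[XOO/X.X/.OX]+1 (2,0)[XOO/X../XOX]+1
p4 O@[XOO/XX./.OX]: (1,2)[XOO/XXO/.OX]-1* (2,0)[XOO/XX./OOX]-1
p5 X@[XOO/XXO/.OX]: (2,0)[XOO/XXO/XOX]+1*
p6 O@[XOO/XXO/XOX] terminal -1; root [.O./X../.OX] d7

PV length from [.O./X../.OX]: 5 plies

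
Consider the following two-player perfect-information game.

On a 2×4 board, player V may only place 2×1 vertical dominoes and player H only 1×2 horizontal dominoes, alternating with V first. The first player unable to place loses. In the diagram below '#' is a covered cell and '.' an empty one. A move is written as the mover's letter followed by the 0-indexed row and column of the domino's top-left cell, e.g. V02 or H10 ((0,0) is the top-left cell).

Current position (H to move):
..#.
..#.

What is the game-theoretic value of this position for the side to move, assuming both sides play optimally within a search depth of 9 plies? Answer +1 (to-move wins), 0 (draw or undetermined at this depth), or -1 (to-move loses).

[..#./..#.] H move#1: H00:+1/###./..#.*, H10:+1/..#./###.
[###./..#.] V move#2: V03:-1/####/..##*
[####/..##] H move#3: H10:+1/####/####*
[####/####] end (terminal -1, V#4); searched ..#./..#. to 9

value(..#./..#., H) = +1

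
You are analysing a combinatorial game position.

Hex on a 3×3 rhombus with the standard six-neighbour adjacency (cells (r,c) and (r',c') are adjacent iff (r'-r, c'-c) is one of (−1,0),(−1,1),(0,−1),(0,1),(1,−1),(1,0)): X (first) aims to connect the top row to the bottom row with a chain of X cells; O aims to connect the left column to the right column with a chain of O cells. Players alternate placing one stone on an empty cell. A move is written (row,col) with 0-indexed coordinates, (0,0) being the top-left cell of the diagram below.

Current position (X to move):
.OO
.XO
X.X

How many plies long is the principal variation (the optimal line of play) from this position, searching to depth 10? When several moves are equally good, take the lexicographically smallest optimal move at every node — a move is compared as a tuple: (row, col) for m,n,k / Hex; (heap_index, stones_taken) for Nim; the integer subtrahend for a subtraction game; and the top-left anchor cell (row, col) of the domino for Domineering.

[.OO/.XO/X.X] X move#1: (0,0):-1/XOO/.XO/X.X*, (1,0):-1/.OO/XXO/X.X, (2,1):-1/.OO/.XO/XXX
[XOO/.XO/X.X] O move#2: (1,0):+1/XOO/OXO/X.X*, (2,1):-1/XOO/.XO/XOX
[XOO/OXO/X.X] end (terminal -1, X#3); searched .OO/.XO/X.X to 10

PV length from [.OO/.XO/X.X]: 2 plies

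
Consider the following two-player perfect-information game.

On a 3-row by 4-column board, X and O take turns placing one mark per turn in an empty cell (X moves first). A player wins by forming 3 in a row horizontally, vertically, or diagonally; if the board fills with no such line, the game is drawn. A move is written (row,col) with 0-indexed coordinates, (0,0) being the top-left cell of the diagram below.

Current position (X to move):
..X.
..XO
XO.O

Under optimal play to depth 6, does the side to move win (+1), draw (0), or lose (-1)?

ply 1, X at ..X./..XO/XO.O | (0,0)=-1→X.X./..XO/XO.O; (0,1)=-1→.XX./..XO/XO.O; (0,3)=-1→..XX/..XO/XO.O; (1,0)=-1→..X./X.XO/XO.O; (1,1)=+1→..X./.XXO/XO.O*; (2,2)=+1→..X./..XO/XOXO
ply 2: ..X./.XXO/XO.O is terminal -1 (O); from ..X./..XO/XO.O depth 6

value(..X./..XO/XO.O, X) = +1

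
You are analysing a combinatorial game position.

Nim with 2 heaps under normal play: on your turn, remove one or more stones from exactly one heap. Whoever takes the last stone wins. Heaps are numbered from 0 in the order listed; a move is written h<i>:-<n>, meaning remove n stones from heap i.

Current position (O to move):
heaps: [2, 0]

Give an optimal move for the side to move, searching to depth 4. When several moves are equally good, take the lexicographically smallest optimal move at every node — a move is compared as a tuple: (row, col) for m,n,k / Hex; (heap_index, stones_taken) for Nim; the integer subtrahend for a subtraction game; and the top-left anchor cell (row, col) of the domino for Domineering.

O's best at [(2,0)]: h0:-2

[(2,0)] O move#1: h0:-1:-1/(1,0), h0:-2:+1/(0,0)*
[(0,0)] end (terminal -1, X#2); searched (2,0) to 4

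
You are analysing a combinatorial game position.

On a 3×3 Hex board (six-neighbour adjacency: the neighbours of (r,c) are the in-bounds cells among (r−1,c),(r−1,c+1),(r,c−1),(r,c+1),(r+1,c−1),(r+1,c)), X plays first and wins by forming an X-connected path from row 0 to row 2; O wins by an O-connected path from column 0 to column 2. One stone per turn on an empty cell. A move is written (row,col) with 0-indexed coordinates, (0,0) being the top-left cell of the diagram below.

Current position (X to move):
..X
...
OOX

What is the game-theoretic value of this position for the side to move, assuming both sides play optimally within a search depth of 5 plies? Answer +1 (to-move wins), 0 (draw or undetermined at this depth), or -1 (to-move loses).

value(..X/.../OOX, X) = +1

ply 1, X at ..X/.../OOX | (0,0)=-1→X.X/.../OOX; (0,1)=-1→.XX/.../OOX; (1,0)=-1→..X/X../OOX; (1,1)=-1→..X/.X./OOX; (1,2)=+1→..X/..X/OOX*
ply 2: ..X/..X/OOX is terminal -1 (O); from ..X/.../OOX depth 5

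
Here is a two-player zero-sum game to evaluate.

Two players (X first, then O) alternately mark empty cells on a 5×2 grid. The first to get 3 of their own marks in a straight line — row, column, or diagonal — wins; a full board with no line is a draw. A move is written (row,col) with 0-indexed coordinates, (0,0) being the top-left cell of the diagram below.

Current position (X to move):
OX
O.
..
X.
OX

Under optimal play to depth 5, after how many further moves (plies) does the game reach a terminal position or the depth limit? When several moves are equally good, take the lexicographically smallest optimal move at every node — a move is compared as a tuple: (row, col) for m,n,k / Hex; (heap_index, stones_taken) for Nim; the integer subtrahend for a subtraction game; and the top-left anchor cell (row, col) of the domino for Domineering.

PV length from [OX/O./../X./OX]: 4 plies

ply 1, X at OX/O./../X./OX | (1,1)=-1→OX/OX/../X./OX; (2,0)=+0→OX/O./X./X./OX*; (2,1)=-1→OX/O./.X/X./OX; (3,1)=-1→OX/O./../XX/OX
ply 2, O at OX/O./X./X./OX | (1,1)=+0→OX/OO/X./X./OX*; (2,1)=+0→OX/O./XO/X./OX; (3,1)=+0→OX/O./X./XO/OX
ply 3, X at OX/OO/X./X./OX | (2,1)=+0→OX/OO/XX/X./OX*; (3,1)=+0→OX/OO/X./XX/OX
ply 4, O at OX/OO/XX/X./OX | (3,1)=+0→OX/OO/XX/XO/OX*
ply 5: OX/OO/XX/XO/OX is terminal +0 (X); from OX/O./../X./OX depth 5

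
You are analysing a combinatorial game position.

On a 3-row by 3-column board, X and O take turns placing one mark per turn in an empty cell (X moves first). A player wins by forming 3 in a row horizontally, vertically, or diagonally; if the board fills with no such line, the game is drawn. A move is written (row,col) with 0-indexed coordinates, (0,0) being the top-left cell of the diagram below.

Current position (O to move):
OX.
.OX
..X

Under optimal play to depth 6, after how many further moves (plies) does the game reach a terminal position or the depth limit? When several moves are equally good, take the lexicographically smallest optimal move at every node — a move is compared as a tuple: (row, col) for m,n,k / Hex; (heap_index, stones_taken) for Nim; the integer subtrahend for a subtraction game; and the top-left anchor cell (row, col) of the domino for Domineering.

ply 1, O at OX./.OX/..X | (0,2)=+0→OXO/.OX/..X*; (1,0)=-1→OX./OOX/..X; (2,0)=-1→OX./.OX/O.X; (2,1)=-1→OX./.OX/.OX
ply 2, X at OXO/.OX/..X | (1,0)=-1→OXO/XOX/..X; (2,0)=+0→OXO/.OX/X.X*; (2,1)=-1→OXO/.OX/.XX
ply 3, O at OXO/.OX/X.X | (1,0)=-1→OXO/OOX/X.X; (2,1)=+0→OXO/.OX/XOX*
ply 4, X at OXO/.OX/XOX | (1,0)=+0→OXO/XOX/XOX*
ply 5: OXO/XOX/XOX is terminal +0 (O); from OX./.OX/..X depth 6

PV length from [OX./.OX/..X]: 4 plies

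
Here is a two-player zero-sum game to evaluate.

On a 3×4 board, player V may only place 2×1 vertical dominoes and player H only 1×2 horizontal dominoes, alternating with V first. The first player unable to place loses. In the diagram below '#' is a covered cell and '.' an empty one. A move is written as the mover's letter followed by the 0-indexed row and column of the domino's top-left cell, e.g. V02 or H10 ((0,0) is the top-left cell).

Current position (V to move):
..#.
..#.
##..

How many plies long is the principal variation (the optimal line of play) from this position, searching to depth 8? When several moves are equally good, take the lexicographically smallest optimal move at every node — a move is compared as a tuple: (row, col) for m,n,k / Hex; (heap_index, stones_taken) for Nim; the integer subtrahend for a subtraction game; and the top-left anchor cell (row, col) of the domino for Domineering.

PV length from [..#./..#./##..]: 3 plies

[..#./..#./##..] V move#1: V00:+1/#.#./#.#./##..*, V01:+1/.##./.##./##.., V03:-1/..##/..##/##.., V13:-1/..#./..##/##.#
[#.#./#.#./##..] H move#2: H22:-1/#.#./#.#./####*
[#.#./#.#./####] V move#3: V01:+1/###./###./####*, V03:+1/#.##/#.##/####
[###./###./####] end (terminal -1, H#4); searched ..#./..#./##.. to 8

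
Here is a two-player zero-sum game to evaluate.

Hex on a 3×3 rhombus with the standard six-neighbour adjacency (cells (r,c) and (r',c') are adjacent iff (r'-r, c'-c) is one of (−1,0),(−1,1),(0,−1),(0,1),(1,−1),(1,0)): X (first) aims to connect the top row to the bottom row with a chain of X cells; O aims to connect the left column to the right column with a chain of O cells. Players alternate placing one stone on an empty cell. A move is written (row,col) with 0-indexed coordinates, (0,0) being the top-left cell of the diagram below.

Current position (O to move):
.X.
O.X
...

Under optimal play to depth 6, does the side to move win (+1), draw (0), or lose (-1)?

value(.X./O.X/..., O) = -1

p1 O@[.X./O.X/...]: (0,0)[OX./O.X/...]-1* (0,2)[.XO/O.X/...]-1 (1,1)[.X./OOX/...]-1 (2,0)[.X./O.X/O..]-1 (2,1)[.X./O.X/.O.]-1 (2,2)[.X./O.X/..O]-1
p2 X@[OX./O.X/...]: (0,2)[OXX/O.X/...]+1* (1,1)[OX./OXX/...]+1 (2,0)[OX./O.X/X..]+1 (2,1)[OX./O.X/.X.]+1 (2,2)[OX./O.X/..X]+1
p3 O@[OXX/O.X/...]: (1,1)[OXX/OOX/...]-1* (2,0)[OXX/O.X/O..]-1 (2,1)[OXX/O.X/.O.]-1 (2,2)[OXX/O.X/..O]-1
p4 X@[OXX/OOX/...]: (2,0)[OXX/OOX/X..]+1* (2,1)[OXX/OOX/.X.]+1 (2,2)[OXX/OOX/..X]+1
p5 O@[OXX/OOX/X..]: (2,1)[OXX/OOX/XO.]-1* (2,2)[OXX/OOX/X.O]-1
p6 X@[OXX/OOX/XO.]: (2,2)[OXX/OOX/XOX]+1*
p7 O@[OXX/OOX/XOX] terminal -1; root [.X./O.X/...] d6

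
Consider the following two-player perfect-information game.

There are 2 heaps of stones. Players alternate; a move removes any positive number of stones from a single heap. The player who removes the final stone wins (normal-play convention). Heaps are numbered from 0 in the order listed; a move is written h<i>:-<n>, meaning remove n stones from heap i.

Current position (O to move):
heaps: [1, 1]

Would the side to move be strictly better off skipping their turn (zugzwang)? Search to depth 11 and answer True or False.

[(1,1)] O move#1: h0:-1:-1/(0,1)*, h1:-1:-1/(1,0)
[(0,1)] X move#2: h1:-1:+1/(0,0)*
[(0,0)] end (terminal -1, O#3); searched (1,1) to 11
suppose O passes — search the same position with X to move:
pass> [(1,1)] X move#1: h0:-1:-1/(0,1)*, h1:-1:-1/(1,0)
pass> [(0,1)] O move#2: h1:-1:+1/(0,0)*
pass> [(0,0)] end (terminal -1, X#3); searched (1,1) to 11
for O: play -1, pass +1

zugzwang((1,1), O) = True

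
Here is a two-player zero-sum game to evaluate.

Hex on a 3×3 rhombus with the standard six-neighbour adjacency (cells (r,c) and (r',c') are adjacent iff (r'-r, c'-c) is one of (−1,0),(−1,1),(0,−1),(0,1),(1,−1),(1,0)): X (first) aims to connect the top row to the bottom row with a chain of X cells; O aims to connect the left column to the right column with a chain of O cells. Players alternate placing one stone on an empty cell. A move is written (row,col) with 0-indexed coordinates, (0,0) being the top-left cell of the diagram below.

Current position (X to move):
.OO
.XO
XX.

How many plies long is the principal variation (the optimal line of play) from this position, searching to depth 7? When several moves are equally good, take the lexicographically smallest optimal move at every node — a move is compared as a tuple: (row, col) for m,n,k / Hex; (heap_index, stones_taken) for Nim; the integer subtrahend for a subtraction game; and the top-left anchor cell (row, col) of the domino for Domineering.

[.OO/.XO/XX.] X move#1: (0,0):-1/XOO/.XO/XX.*, (1,0):-1/.OO/XXO/XX., (2,2):-1/.OO/.XO/XXX
[XOO/.XO/XX.] O move#2: (1,0):+1/XOO/OXO/XX.*, (2,2):-1/XOO/.XO/XXO
[XOO/OXO/XX.] end (terminal -1, X#3); searched .OO/.XO/XX. to 7

PV length from [.OO/.XO/XX.]: 2 plies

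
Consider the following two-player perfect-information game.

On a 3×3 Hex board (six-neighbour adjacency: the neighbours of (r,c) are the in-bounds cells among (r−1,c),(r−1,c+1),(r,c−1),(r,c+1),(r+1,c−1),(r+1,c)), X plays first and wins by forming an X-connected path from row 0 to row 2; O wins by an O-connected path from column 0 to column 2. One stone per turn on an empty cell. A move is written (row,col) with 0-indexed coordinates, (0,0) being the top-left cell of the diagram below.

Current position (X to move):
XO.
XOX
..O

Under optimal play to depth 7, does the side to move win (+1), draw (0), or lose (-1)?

ply 1, X at XO./XOX/..O | (0,2)=+1→XOX/XOX/..O*; (2,0)=+1→XO./XOX/X.O; (2,1)=+1→XO./XOX/.XO
ply 2, O at XOX/XOX/..O | (2,0)=-1→XOX/XOX/O.O*; (2,1)=-1→XOX/XOX/.OO
ply 3, X at XOX/XOX/O.O | (2,1)=+1→XOX/XOX/OXO*
ply 4: XOX/XOX/OXO is terminal -1 (O); from XO./XOX/..O depth 7

value(XO./XOX/..O, X) = +1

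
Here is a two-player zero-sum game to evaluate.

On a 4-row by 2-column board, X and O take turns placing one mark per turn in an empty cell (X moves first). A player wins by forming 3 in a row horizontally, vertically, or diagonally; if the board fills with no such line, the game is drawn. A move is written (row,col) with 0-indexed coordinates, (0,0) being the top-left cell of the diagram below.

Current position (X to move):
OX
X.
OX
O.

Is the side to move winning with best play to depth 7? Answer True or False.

X winning at [OX/X./OX/O.]: True

[OX/X./OX/O.] X move#1: (1,1):+1/OX/XX/OX/O.*, (3,1):+0/OX/X./OX/OX
[OX/XX/OX/O.] end (terminal -1, O#2); searched OX/X./OX/O. to 7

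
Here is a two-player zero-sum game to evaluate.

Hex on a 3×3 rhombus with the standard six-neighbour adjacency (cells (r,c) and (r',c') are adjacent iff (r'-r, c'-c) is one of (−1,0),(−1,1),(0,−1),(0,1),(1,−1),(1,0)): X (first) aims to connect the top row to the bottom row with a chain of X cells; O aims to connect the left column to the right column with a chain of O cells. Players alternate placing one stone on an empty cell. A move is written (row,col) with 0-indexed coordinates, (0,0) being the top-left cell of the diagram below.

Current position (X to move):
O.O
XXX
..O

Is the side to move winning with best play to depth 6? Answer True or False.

X winning at [O.O/XXX/..O]: True

p1 X@[O.O/XXX/..O]: (0,1)[OXO/XXX/..O]+1* (2,0)[O.O/XXX/X.O]-1 (2,1)[O.O/XXX/.XO]-1
p2 O@[OXO/XXX/..O]: (2,0)[OXO/XXX/O.O]-1* (2,1)[OXO/XXX/.OO]-1
p3 X@[OXO/XXX/O.O]: (2,1)[OXO/XXX/OXO]+1*
p4 O@[OXO/XXX/OXO] terminal -1; root [O.O/XXX/..O] d6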